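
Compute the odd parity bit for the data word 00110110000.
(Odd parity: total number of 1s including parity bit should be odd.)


Number of 1s in data: 4
Parity bit: 1

1


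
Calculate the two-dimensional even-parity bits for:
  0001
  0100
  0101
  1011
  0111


Row parities: 11011
Column parities: 1100

Row P: 11011, Col P: 1100, Corner: 0


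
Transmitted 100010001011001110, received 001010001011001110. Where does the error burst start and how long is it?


XOR: 101000000000000000

Burst at position 0, length 3


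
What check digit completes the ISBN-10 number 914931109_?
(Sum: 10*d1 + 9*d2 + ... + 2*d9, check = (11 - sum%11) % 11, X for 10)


Weighted sum: 239
239 mod 11 = 8

Check digit: 3


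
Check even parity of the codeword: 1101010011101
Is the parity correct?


Number of 1s: 8

Yes, parity is correct (8 ones)


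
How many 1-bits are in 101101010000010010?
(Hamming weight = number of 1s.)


Counting 1s in 101101010000010010

7


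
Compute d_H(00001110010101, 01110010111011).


XOR: 01111100101110
Count of 1s: 9

9


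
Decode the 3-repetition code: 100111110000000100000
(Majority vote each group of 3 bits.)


Groups: 100, 111, 110, 000, 000, 100, 000
Majority votes: 0110000

0110000


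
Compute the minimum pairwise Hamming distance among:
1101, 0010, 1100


Comparing all pairs, minimum distance: 1
Can detect 0 errors, correct 0 errors

1


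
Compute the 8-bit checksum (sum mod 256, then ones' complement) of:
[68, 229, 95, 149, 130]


Sum = 671 mod 256 = 159
Complement = 96

96


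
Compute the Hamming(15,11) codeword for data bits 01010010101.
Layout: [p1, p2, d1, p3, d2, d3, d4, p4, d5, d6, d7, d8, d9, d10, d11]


Parity bits: p1=1, p2=1, p3=0, p4=1

110010110010101


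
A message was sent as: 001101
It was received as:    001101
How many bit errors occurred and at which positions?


XOR: 000000

0 errors (received matches sent)


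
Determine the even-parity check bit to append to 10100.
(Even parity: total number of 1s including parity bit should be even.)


Number of 1s in data: 2
Parity bit: 0

0


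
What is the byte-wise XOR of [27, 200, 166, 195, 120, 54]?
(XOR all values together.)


XOR chain: 27 ^ 200 ^ 166 ^ 195 ^ 120 ^ 54 = 248

248


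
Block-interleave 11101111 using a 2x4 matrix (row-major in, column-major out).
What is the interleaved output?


Matrix:
  1110
  1111
Read columns: 11111101

11111101


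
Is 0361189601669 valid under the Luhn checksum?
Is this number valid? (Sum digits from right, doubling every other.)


Luhn sum = 54
54 mod 10 = 4

Invalid (Luhn sum mod 10 = 4)


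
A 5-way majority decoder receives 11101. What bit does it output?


Ones: 4 out of 5
Threshold: 3

1 (4/5 voted 1)


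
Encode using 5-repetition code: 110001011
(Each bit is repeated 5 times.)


Each bit -> 5 copies

111111111100000000000000011111000001111111111


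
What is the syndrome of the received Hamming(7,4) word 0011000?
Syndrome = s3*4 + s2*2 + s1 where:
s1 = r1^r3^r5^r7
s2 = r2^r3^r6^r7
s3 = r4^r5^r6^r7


s1=1, s2=1, s3=1

Syndrome = 7 (error at position 7)


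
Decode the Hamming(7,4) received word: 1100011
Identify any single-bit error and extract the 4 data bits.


Syndrome = 2: error at position 2

Data: 0011 (corrected bit 2)


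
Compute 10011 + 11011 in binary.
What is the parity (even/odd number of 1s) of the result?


10011 = 19
11011 = 27
Sum = 46 = 101110
1s count = 4

even parity (4 ones in 101110)


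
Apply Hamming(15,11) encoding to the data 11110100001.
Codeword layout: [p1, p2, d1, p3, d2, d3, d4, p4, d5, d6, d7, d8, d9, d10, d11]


Parity bits: p1=0, p2=1, p3=0, p4=0

011011100100001


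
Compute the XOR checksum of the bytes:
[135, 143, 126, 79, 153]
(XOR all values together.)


XOR chain: 135 ^ 143 ^ 126 ^ 79 ^ 153 = 160

160


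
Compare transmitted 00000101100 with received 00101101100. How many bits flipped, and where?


XOR: 00101000000

2 error(s) at position(s): 2, 4


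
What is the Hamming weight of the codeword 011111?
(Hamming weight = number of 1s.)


Counting 1s in 011111

5


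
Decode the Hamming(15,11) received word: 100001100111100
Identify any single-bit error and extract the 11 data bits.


Syndrome = 0: no error detected

Data: 00110111100 (no errors)


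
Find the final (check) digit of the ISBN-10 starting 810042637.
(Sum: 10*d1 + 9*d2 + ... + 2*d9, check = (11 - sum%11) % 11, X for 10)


Weighted sum: 170
170 mod 11 = 5

Check digit: 6


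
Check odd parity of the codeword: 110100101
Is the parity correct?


Number of 1s: 5

Yes, parity is correct (5 ones)


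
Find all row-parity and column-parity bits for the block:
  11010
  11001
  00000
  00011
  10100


Row parities: 11000
Column parities: 10100

Row P: 11000, Col P: 10100, Corner: 0


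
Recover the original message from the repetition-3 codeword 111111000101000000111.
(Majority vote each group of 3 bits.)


Groups: 111, 111, 000, 101, 000, 000, 111
Majority votes: 1101001

1101001


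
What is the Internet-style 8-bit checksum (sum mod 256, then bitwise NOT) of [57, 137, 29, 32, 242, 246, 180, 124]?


Sum = 1047 mod 256 = 23
Complement = 232

232


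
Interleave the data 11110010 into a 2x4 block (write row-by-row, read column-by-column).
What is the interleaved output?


Matrix:
  1111
  0010
Read columns: 10101110

10101110


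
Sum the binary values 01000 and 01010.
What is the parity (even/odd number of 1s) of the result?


01000 = 8
01010 = 10
Sum = 18 = 10010
1s count = 2

even parity (2 ones in 10010)


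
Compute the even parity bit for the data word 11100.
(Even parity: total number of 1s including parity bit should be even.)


Number of 1s in data: 3
Parity bit: 1

1


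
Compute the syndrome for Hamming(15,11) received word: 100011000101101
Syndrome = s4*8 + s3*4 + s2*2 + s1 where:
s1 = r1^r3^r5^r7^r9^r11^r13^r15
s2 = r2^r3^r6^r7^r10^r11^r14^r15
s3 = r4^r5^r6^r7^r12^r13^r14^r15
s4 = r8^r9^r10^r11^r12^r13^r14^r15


s1=0, s2=1, s3=1, s4=0

Syndrome = 6 (error at position 6)


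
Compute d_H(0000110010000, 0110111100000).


XOR: 0110001110000
Count of 1s: 5

5


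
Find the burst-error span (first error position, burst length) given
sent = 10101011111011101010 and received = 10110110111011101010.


XOR: 00011101000000000000

Burst at position 3, length 5


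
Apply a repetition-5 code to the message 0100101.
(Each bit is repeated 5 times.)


Each bit -> 5 copies

00000111110000000000111110000011111


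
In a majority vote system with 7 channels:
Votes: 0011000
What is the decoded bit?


Ones: 2 out of 7
Threshold: 4

0 (2/7 voted 1)


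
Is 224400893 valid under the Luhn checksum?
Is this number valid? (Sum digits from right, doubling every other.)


Luhn sum = 38
38 mod 10 = 8

Invalid (Luhn sum mod 10 = 8)


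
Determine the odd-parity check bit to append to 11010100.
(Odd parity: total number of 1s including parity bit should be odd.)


Number of 1s in data: 4
Parity bit: 1

1


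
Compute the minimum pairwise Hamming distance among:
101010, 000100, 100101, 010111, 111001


Comparing all pairs, minimum distance: 2
Can detect 1 errors, correct 0 errors

2


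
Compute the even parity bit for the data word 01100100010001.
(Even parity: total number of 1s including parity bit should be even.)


Number of 1s in data: 5
Parity bit: 1

1


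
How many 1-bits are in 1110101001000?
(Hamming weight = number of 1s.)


Counting 1s in 1110101001000

6


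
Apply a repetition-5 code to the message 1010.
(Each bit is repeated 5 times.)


Each bit -> 5 copies

11111000001111100000


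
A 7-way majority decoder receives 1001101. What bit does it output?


Ones: 4 out of 7
Threshold: 4

1 (4/7 voted 1)


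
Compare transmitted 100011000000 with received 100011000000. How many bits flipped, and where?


XOR: 000000000000

0 errors (received matches sent)


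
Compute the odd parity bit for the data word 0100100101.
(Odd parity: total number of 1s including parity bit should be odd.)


Number of 1s in data: 4
Parity bit: 1

1


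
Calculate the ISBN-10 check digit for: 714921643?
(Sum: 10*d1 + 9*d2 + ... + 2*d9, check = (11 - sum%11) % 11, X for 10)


Weighted sum: 233
233 mod 11 = 2

Check digit: 9


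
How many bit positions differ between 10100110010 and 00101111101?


XOR: 10001001111
Count of 1s: 6

6


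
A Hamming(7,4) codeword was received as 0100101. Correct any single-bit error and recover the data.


Syndrome = 0: no error detected

Data: 0101 (no errors)


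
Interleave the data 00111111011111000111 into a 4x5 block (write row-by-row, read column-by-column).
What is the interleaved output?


Matrix:
  00111
  11101
  11110
  00111
Read columns: 01100110111110111101

01100110111110111101


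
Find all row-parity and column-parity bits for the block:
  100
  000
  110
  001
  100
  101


Row parities: 100110
Column parities: 010

Row P: 100110, Col P: 010, Corner: 1


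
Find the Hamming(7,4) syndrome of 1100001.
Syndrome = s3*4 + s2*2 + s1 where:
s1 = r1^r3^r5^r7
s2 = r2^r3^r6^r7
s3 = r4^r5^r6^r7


s1=0, s2=0, s3=1

Syndrome = 4 (error at position 4)


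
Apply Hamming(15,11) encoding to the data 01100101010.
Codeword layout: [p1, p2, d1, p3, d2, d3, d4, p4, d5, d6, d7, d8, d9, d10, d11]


Parity bits: p1=1, p2=1, p3=0, p4=1

110011010101010


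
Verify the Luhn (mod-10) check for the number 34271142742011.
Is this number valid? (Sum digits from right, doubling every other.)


Luhn sum = 50
50 mod 10 = 0

Valid (Luhn sum mod 10 = 0)


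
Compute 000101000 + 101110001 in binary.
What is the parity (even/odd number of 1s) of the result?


000101000 = 40
101110001 = 369
Sum = 409 = 110011001
1s count = 5

odd parity (5 ones in 110011001)


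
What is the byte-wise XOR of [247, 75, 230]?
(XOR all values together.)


XOR chain: 247 ^ 75 ^ 230 = 90

90


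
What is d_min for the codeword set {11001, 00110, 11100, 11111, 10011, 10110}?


Comparing all pairs, minimum distance: 1
Can detect 0 errors, correct 0 errors

1


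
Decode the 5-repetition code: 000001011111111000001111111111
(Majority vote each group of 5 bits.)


Groups: 00000, 10111, 11111, 00000, 11111, 11111
Majority votes: 011011

011011


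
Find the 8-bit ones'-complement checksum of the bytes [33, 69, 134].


Sum = 236 mod 256 = 236
Complement = 19

19


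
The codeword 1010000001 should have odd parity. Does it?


Number of 1s: 3

Yes, parity is correct (3 ones)


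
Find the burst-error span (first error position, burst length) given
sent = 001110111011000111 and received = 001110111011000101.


XOR: 000000000000000010

Burst at position 16, length 1


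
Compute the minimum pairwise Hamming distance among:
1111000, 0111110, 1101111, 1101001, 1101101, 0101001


Comparing all pairs, minimum distance: 1
Can detect 0 errors, correct 0 errors

1


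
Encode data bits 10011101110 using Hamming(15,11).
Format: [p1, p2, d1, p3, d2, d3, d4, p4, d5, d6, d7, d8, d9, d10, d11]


Parity bits: p1=0, p2=0, p3=0, p4=1

001000111101110


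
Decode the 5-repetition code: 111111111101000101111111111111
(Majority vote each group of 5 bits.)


Groups: 11111, 11111, 01000, 10111, 11111, 11111
Majority votes: 110111

110111


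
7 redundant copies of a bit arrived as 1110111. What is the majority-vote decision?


Ones: 6 out of 7
Threshold: 4

1 (6/7 voted 1)


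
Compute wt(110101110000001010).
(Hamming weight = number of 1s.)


Counting 1s in 110101110000001010

8


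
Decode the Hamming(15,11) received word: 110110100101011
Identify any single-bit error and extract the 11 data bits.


Syndrome = 2: error at position 2

Data: 01010101011 (corrected bit 2)


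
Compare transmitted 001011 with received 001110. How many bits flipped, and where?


XOR: 000101

2 error(s) at position(s): 3, 5


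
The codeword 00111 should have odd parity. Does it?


Number of 1s: 3

Yes, parity is correct (3 ones)


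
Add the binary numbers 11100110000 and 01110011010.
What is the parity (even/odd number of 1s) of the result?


11100110000 = 1840
01110011010 = 922
Sum = 2762 = 101011001010
1s count = 6

even parity (6 ones in 101011001010)


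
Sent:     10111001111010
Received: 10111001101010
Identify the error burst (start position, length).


XOR: 00000000010000

Burst at position 9, length 1


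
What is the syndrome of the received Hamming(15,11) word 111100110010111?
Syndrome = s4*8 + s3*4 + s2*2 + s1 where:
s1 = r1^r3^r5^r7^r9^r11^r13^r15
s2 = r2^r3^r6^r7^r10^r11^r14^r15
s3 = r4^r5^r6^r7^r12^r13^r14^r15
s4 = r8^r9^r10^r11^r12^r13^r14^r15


s1=0, s2=0, s3=1, s4=1

Syndrome = 12 (error at position 12)


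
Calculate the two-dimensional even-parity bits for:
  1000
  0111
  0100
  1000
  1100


Row parities: 11110
Column parities: 1111

Row P: 11110, Col P: 1111, Corner: 0


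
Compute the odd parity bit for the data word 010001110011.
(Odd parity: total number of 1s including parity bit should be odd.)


Number of 1s in data: 6
Parity bit: 1

1


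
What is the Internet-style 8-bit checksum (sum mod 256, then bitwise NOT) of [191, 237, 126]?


Sum = 554 mod 256 = 42
Complement = 213

213


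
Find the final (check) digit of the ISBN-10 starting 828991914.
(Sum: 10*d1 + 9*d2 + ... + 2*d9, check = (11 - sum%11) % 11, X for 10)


Weighted sum: 331
331 mod 11 = 1

Check digit: X


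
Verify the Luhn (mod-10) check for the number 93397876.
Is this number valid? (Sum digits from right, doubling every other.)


Luhn sum = 51
51 mod 10 = 1

Invalid (Luhn sum mod 10 = 1)


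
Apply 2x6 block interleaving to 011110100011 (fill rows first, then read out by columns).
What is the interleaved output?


Matrix:
  011110
  100011
Read columns: 011010101101

011010101101


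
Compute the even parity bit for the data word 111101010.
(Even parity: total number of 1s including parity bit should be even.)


Number of 1s in data: 6
Parity bit: 0

0


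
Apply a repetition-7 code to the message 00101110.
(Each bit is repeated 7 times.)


Each bit -> 7 copies

00000000000000111111100000001111111111111111111110000000


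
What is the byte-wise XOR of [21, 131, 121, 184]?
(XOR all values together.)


XOR chain: 21 ^ 131 ^ 121 ^ 184 = 87

87


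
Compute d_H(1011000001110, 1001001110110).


XOR: 0010001111000
Count of 1s: 5

5


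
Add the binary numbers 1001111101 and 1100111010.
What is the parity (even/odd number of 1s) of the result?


1001111101 = 637
1100111010 = 826
Sum = 1463 = 10110110111
1s count = 8

even parity (8 ones in 10110110111)


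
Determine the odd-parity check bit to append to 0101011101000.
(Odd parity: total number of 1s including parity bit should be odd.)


Number of 1s in data: 6
Parity bit: 1

1


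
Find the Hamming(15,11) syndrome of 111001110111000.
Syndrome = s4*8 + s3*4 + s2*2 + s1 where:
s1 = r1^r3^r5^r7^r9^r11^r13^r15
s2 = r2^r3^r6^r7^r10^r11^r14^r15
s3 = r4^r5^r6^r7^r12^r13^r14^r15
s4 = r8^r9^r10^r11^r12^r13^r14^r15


s1=0, s2=0, s3=1, s4=0

Syndrome = 4 (error at position 4)


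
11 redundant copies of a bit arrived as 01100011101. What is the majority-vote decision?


Ones: 6 out of 11
Threshold: 6

1 (6/11 voted 1)


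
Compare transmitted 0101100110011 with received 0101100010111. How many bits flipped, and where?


XOR: 0000000100100

2 error(s) at position(s): 7, 10


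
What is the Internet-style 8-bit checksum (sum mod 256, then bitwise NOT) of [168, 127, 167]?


Sum = 462 mod 256 = 206
Complement = 49

49


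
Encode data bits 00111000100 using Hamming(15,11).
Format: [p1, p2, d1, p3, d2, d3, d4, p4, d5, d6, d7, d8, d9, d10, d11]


Parity bits: p1=1, p2=0, p3=1, p4=0

100101101000100


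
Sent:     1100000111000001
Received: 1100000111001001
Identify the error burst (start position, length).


XOR: 0000000000001000

Burst at position 12, length 1


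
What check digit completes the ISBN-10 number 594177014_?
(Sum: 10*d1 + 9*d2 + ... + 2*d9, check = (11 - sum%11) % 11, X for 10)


Weighted sum: 258
258 mod 11 = 5

Check digit: 6


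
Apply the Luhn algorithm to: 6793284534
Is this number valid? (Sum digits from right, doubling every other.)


Luhn sum = 57
57 mod 10 = 7

Invalid (Luhn sum mod 10 = 7)


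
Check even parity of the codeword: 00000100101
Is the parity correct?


Number of 1s: 3

No, parity error (3 ones)


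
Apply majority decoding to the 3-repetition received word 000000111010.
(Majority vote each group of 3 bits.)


Groups: 000, 000, 111, 010
Majority votes: 0010

0010


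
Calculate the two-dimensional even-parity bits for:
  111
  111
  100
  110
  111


Row parities: 11101
Column parities: 101

Row P: 11101, Col P: 101, Corner: 0


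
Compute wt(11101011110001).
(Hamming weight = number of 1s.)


Counting 1s in 11101011110001

9


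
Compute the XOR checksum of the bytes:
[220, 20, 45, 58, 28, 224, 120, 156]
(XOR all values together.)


XOR chain: 220 ^ 20 ^ 45 ^ 58 ^ 28 ^ 224 ^ 120 ^ 156 = 199

199


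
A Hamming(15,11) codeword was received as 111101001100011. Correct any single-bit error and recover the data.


Syndrome = 0: no error detected

Data: 10101100011 (no errors)


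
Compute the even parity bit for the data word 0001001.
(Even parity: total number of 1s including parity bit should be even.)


Number of 1s in data: 2
Parity bit: 0

0


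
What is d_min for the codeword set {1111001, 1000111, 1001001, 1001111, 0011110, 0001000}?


Comparing all pairs, minimum distance: 1
Can detect 0 errors, correct 0 errors

1


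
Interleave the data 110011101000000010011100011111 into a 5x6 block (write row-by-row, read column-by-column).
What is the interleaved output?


Matrix:
  110011
  101000
  000010
  011100
  011111
Read columns: 110001001101011000111010110001

110001001101011000111010110001


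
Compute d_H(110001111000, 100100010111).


XOR: 010101101111
Count of 1s: 8

8


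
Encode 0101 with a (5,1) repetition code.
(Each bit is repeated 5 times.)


Each bit -> 5 copies

00000111110000011111


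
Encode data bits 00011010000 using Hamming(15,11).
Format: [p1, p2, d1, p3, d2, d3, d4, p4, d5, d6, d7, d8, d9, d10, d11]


Parity bits: p1=1, p2=0, p3=1, p4=0

100100101010000


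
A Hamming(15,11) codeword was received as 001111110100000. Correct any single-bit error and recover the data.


Syndrome = 1: error at position 1

Data: 11110100000 (corrected bit 1)


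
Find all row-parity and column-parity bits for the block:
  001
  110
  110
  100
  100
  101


Row parities: 100110
Column parities: 100

Row P: 100110, Col P: 100, Corner: 1


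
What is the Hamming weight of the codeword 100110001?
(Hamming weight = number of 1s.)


Counting 1s in 100110001

4


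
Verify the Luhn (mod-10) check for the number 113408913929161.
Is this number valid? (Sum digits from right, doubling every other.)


Luhn sum = 60
60 mod 10 = 0

Valid (Luhn sum mod 10 = 0)


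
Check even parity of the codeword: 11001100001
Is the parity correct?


Number of 1s: 5

No, parity error (5 ones)


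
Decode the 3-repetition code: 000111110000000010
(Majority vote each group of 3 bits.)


Groups: 000, 111, 110, 000, 000, 010
Majority votes: 011000

011000


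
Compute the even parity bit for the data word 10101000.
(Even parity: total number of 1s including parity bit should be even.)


Number of 1s in data: 3
Parity bit: 1

1


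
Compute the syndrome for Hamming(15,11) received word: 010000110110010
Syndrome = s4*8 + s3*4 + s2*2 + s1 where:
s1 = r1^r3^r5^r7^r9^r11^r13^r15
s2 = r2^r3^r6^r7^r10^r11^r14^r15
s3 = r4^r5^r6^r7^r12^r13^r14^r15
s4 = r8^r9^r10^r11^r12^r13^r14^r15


s1=0, s2=1, s3=0, s4=0

Syndrome = 2 (error at position 2)


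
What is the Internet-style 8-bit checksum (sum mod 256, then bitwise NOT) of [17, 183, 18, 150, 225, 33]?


Sum = 626 mod 256 = 114
Complement = 141

141


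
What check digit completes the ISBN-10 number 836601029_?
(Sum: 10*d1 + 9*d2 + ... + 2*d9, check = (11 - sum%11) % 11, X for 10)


Weighted sum: 226
226 mod 11 = 6

Check digit: 5


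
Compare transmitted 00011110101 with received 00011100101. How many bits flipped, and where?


XOR: 00000010000

1 error(s) at position(s): 6


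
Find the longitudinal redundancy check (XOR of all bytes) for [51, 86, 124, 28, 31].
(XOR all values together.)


XOR chain: 51 ^ 86 ^ 124 ^ 28 ^ 31 = 26

26


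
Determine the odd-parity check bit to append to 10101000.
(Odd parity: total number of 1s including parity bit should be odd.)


Number of 1s in data: 3
Parity bit: 0

0


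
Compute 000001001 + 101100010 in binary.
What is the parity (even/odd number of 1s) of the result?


000001001 = 9
101100010 = 354
Sum = 363 = 101101011
1s count = 6

even parity (6 ones in 101101011)


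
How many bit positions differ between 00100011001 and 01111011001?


XOR: 01011000000
Count of 1s: 3

3


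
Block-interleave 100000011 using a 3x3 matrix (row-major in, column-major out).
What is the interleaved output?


Matrix:
  100
  000
  011
Read columns: 100001001

100001001


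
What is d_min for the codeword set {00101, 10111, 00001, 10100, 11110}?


Comparing all pairs, minimum distance: 1
Can detect 0 errors, correct 0 errors

1


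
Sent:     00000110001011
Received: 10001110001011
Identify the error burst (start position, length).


XOR: 10001000000000

Burst at position 0, length 5


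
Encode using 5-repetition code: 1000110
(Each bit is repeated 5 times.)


Each bit -> 5 copies

11111000000000000000111111111100000


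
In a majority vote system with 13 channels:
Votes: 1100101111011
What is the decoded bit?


Ones: 9 out of 13
Threshold: 7

1 (9/13 voted 1)


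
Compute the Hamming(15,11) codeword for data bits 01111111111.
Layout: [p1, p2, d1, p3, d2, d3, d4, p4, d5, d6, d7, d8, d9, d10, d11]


Parity bits: p1=0, p2=0, p3=1, p4=1

000111111111111


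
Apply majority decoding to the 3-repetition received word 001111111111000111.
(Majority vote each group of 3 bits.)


Groups: 001, 111, 111, 111, 000, 111
Majority votes: 011101

011101


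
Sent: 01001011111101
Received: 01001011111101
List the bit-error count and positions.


XOR: 00000000000000

0 errors (received matches sent)


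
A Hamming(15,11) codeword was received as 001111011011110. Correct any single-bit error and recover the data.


Syndrome = 1: error at position 1

Data: 11101011110 (corrected bit 1)


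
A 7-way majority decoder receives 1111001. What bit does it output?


Ones: 5 out of 7
Threshold: 4

1 (5/7 voted 1)


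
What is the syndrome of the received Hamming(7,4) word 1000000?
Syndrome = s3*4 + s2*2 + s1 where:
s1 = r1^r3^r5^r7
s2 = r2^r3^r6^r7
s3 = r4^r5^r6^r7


s1=1, s2=0, s3=0

Syndrome = 1 (error at position 1)


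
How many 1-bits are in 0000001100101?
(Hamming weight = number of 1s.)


Counting 1s in 0000001100101

4


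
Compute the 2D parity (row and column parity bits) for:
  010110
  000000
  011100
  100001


Row parities: 1010
Column parities: 101011

Row P: 1010, Col P: 101011, Corner: 0


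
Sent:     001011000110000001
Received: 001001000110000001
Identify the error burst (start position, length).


XOR: 000010000000000000

Burst at position 4, length 1


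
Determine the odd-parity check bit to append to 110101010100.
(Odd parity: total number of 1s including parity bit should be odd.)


Number of 1s in data: 6
Parity bit: 1

1


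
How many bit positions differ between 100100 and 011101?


XOR: 111001
Count of 1s: 4

4


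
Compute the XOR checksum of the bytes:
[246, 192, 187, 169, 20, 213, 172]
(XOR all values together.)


XOR chain: 246 ^ 192 ^ 187 ^ 169 ^ 20 ^ 213 ^ 172 = 73

73


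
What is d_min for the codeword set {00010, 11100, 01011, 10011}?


Comparing all pairs, minimum distance: 2
Can detect 1 errors, correct 0 errors

2


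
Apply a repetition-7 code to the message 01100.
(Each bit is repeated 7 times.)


Each bit -> 7 copies

00000001111111111111100000000000000


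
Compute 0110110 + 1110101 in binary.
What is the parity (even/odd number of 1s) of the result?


0110110 = 54
1110101 = 117
Sum = 171 = 10101011
1s count = 5

odd parity (5 ones in 10101011)


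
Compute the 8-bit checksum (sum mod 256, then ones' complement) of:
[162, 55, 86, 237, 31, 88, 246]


Sum = 905 mod 256 = 137
Complement = 118

118


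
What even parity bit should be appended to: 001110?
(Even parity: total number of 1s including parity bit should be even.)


Number of 1s in data: 3
Parity bit: 1

1


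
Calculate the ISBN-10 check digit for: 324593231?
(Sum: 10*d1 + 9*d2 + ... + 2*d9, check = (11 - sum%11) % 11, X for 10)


Weighted sum: 203
203 mod 11 = 5

Check digit: 6


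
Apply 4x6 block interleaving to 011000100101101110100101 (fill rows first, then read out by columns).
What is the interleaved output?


Matrix:
  011000
  100101
  101110
  100101
Read columns: 011110001010011100100101

011110001010011100100101


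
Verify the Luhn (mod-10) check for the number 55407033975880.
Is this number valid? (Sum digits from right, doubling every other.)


Luhn sum = 60
60 mod 10 = 0

Valid (Luhn sum mod 10 = 0)


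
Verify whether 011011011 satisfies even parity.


Number of 1s: 6

Yes, parity is correct (6 ones)


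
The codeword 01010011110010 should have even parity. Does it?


Number of 1s: 7

No, parity error (7 ones)


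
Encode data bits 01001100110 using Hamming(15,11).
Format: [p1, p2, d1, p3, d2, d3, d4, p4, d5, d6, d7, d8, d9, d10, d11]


Parity bits: p1=1, p2=0, p3=1, p4=0

100110001100110


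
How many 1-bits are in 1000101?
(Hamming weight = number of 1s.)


Counting 1s in 1000101

3


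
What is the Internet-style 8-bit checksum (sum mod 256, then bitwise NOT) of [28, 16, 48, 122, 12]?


Sum = 226 mod 256 = 226
Complement = 29

29


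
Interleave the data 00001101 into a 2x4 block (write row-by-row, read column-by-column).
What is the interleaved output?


Matrix:
  0000
  1101
Read columns: 01010001

01010001


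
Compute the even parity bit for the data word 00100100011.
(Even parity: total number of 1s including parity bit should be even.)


Number of 1s in data: 4
Parity bit: 0

0


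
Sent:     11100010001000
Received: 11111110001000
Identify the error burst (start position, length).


XOR: 00011100000000

Burst at position 3, length 3


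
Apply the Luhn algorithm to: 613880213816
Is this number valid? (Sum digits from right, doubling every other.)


Luhn sum = 52
52 mod 10 = 2

Invalid (Luhn sum mod 10 = 2)


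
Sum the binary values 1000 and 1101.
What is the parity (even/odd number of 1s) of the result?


1000 = 8
1101 = 13
Sum = 21 = 10101
1s count = 3

odd parity (3 ones in 10101)


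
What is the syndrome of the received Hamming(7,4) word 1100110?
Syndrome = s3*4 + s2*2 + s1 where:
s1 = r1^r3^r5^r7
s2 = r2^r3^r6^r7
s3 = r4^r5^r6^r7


s1=0, s2=0, s3=0

Syndrome = 0 (no error)


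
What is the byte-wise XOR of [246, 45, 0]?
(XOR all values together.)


XOR chain: 246 ^ 45 ^ 0 = 219

219


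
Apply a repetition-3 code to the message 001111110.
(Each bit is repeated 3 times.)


Each bit -> 3 copies

000000111111111111111111000


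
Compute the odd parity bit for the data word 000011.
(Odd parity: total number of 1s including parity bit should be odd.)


Number of 1s in data: 2
Parity bit: 1

1


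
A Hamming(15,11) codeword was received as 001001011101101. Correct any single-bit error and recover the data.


Syndrome = 0: no error detected

Data: 10101101101 (no errors)


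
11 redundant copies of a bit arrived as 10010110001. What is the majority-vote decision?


Ones: 5 out of 11
Threshold: 6

0 (5/11 voted 1)


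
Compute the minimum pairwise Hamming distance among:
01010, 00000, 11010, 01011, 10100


Comparing all pairs, minimum distance: 1
Can detect 0 errors, correct 0 errors

1


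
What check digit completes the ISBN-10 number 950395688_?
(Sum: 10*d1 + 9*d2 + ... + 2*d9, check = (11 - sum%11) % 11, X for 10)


Weighted sum: 299
299 mod 11 = 2

Check digit: 9


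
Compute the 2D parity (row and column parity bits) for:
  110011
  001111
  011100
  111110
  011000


Row parities: 00110
Column parities: 000110

Row P: 00110, Col P: 000110, Corner: 0


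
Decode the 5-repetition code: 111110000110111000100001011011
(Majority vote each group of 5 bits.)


Groups: 11111, 00001, 10111, 00010, 00010, 11011
Majority votes: 101001

101001


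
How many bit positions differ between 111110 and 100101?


XOR: 011011
Count of 1s: 4

4


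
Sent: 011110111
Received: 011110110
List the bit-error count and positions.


XOR: 000000001

1 error(s) at position(s): 8


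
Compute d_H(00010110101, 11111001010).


XOR: 11101111111
Count of 1s: 10

10


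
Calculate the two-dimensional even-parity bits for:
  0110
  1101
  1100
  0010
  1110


Row parities: 01011
Column parities: 1011

Row P: 01011, Col P: 1011, Corner: 1


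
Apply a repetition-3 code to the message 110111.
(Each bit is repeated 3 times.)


Each bit -> 3 copies

111111000111111111


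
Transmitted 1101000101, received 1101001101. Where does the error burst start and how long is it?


XOR: 0000001000

Burst at position 6, length 1


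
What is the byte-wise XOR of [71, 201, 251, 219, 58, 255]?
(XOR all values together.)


XOR chain: 71 ^ 201 ^ 251 ^ 219 ^ 58 ^ 255 = 107

107


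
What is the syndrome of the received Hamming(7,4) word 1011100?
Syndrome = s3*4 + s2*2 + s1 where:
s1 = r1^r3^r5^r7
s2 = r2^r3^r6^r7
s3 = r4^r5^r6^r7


s1=1, s2=1, s3=0

Syndrome = 3 (error at position 3)


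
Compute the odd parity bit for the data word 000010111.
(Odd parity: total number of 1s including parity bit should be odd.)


Number of 1s in data: 4
Parity bit: 1

1


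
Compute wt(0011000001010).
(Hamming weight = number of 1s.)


Counting 1s in 0011000001010

4


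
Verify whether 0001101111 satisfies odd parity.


Number of 1s: 6

No, parity error (6 ones)


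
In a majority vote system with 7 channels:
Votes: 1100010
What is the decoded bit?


Ones: 3 out of 7
Threshold: 4

0 (3/7 voted 1)


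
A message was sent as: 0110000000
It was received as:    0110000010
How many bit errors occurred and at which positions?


XOR: 0000000010

1 error(s) at position(s): 8


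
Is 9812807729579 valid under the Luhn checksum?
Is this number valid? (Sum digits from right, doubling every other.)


Luhn sum = 71
71 mod 10 = 1

Invalid (Luhn sum mod 10 = 1)


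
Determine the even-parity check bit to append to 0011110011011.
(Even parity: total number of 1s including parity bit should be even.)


Number of 1s in data: 8
Parity bit: 0

0


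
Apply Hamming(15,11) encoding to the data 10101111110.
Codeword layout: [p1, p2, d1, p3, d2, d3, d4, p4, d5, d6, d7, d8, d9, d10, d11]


Parity bits: p1=0, p2=1, p3=0, p4=0

011001001111110


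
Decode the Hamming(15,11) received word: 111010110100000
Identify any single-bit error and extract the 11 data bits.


Syndrome = 0: no error detected

Data: 11010100000 (no errors)


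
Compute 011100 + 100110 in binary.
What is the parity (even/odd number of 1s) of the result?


011100 = 28
100110 = 38
Sum = 66 = 1000010
1s count = 2

even parity (2 ones in 1000010)


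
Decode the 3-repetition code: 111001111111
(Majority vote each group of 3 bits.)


Groups: 111, 001, 111, 111
Majority votes: 1011

1011


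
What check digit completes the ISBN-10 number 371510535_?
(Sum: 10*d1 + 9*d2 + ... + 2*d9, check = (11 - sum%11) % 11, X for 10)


Weighted sum: 181
181 mod 11 = 5

Check digit: 6


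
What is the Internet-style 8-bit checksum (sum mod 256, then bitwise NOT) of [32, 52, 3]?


Sum = 87 mod 256 = 87
Complement = 168

168


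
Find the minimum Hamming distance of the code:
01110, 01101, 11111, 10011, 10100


Comparing all pairs, minimum distance: 2
Can detect 1 errors, correct 0 errors

2


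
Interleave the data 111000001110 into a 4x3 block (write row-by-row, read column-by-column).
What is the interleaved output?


Matrix:
  111
  000
  001
  110
Read columns: 100110011010

100110011010


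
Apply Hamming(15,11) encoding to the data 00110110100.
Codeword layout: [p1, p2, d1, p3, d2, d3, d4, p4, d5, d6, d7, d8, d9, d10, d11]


Parity bits: p1=1, p2=0, p3=1, p4=1

100101110110100


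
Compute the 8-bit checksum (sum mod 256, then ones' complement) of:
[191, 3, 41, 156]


Sum = 391 mod 256 = 135
Complement = 120

120


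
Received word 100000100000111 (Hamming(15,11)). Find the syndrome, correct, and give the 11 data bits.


Syndrome = 10: error at position 10

Data: 00010100111 (corrected bit 10)


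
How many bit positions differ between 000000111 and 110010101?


XOR: 110010010
Count of 1s: 4

4


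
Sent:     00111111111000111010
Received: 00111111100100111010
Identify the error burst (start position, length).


XOR: 00000000011100000000

Burst at position 9, length 3


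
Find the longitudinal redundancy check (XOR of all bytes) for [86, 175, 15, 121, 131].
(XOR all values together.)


XOR chain: 86 ^ 175 ^ 15 ^ 121 ^ 131 = 12

12


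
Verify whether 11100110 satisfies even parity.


Number of 1s: 5

No, parity error (5 ones)


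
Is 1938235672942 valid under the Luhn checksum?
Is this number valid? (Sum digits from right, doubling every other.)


Luhn sum = 66
66 mod 10 = 6

Invalid (Luhn sum mod 10 = 6)


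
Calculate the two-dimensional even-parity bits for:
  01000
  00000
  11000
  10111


Row parities: 1000
Column parities: 00111

Row P: 1000, Col P: 00111, Corner: 1


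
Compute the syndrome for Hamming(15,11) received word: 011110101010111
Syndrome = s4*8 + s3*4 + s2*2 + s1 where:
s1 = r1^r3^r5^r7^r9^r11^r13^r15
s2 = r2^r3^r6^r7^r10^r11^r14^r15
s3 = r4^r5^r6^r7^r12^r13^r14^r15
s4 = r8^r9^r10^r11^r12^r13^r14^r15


s1=1, s2=0, s3=0, s4=1

Syndrome = 9 (error at position 9)


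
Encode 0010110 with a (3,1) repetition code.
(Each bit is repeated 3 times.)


Each bit -> 3 copies

000000111000111111000


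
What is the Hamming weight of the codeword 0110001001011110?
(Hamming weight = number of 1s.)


Counting 1s in 0110001001011110

8


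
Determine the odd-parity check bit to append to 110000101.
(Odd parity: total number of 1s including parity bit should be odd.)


Number of 1s in data: 4
Parity bit: 1

1


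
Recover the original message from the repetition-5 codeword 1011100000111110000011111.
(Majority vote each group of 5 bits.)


Groups: 10111, 00000, 11111, 00000, 11111
Majority votes: 10101

10101


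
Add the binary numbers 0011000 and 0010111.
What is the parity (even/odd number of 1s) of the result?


0011000 = 24
0010111 = 23
Sum = 47 = 101111
1s count = 5

odd parity (5 ones in 101111)


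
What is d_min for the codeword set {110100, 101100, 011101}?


Comparing all pairs, minimum distance: 2
Can detect 1 errors, correct 0 errors

2


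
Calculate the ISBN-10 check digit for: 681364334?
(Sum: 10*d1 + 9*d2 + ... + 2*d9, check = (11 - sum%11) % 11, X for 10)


Weighted sum: 246
246 mod 11 = 4

Check digit: 7


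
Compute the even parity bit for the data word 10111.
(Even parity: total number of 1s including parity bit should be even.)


Number of 1s in data: 4
Parity bit: 0

0


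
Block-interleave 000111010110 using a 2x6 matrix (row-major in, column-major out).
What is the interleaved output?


Matrix:
  000111
  010110
Read columns: 000100111110

000100111110


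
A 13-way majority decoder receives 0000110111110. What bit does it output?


Ones: 7 out of 13
Threshold: 7

1 (7/13 voted 1)


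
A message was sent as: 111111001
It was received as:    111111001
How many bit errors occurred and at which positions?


XOR: 000000000

0 errors (received matches sent)


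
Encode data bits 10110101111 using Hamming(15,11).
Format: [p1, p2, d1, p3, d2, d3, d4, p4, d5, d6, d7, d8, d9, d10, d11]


Parity bits: p1=0, p2=0, p3=0, p4=1

001001110101111


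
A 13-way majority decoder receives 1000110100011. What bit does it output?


Ones: 6 out of 13
Threshold: 7

0 (6/13 voted 1)


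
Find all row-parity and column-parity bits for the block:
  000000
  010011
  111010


Row parities: 010
Column parities: 101001

Row P: 010, Col P: 101001, Corner: 1


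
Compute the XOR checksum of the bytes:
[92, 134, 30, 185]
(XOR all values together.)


XOR chain: 92 ^ 134 ^ 30 ^ 185 = 125

125


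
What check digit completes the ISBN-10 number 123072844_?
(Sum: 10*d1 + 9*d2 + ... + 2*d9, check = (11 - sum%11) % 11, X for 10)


Weighted sum: 156
156 mod 11 = 2

Check digit: 9


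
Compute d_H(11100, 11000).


XOR: 00100
Count of 1s: 1

1


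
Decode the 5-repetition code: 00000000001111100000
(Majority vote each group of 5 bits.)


Groups: 00000, 00000, 11111, 00000
Majority votes: 0010

0010


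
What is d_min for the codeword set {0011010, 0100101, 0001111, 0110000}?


Comparing all pairs, minimum distance: 3
Can detect 2 errors, correct 1 errors

3


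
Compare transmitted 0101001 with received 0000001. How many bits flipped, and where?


XOR: 0101000

2 error(s) at position(s): 1, 3


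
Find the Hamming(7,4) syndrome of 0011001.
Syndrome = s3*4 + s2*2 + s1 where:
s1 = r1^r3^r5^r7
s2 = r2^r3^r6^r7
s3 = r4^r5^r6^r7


s1=0, s2=0, s3=0

Syndrome = 0 (no error)


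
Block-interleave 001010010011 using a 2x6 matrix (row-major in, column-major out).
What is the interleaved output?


Matrix:
  001010
  010011
Read columns: 000110001101

000110001101


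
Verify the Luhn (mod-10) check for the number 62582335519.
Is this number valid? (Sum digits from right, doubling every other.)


Luhn sum = 50
50 mod 10 = 0

Valid (Luhn sum mod 10 = 0)


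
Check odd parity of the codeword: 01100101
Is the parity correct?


Number of 1s: 4

No, parity error (4 ones)


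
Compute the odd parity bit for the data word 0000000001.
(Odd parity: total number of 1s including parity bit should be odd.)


Number of 1s in data: 1
Parity bit: 0

0


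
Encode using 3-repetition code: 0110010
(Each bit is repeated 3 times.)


Each bit -> 3 copies

000111111000000111000


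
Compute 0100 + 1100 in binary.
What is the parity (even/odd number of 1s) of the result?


0100 = 4
1100 = 12
Sum = 16 = 10000
1s count = 1

odd parity (1 ones in 10000)


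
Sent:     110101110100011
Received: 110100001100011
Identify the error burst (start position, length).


XOR: 000001111000000

Burst at position 5, length 4


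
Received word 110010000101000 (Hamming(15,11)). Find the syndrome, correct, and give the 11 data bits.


Syndrome = 0: no error detected

Data: 01000101000 (no errors)


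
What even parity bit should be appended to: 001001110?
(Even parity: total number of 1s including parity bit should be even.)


Number of 1s in data: 4
Parity bit: 0

0


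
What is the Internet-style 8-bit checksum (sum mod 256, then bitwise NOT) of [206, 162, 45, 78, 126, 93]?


Sum = 710 mod 256 = 198
Complement = 57

57
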